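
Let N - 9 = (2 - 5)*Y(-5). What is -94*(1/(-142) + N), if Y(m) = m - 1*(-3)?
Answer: -100063/71 ≈ -1409.3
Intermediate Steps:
Y(m) = 3 + m (Y(m) = m + 3 = 3 + m)
N = 15 (N = 9 + (2 - 5)*(3 - 5) = 9 - 3*(-2) = 9 + 6 = 15)
-94*(1/(-142) + N) = -94*(1/(-142) + 15) = -94*(-1/142 + 15) = -94*2129/142 = -100063/71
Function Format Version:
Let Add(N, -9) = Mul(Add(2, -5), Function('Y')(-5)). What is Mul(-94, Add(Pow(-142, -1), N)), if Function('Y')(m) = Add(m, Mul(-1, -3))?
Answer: Rational(-100063, 71) ≈ -1409.3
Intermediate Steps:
Function('Y')(m) = Add(3, m) (Function('Y')(m) = Add(m, 3) = Add(3, m))
N = 15 (N = Add(9, Mul(Add(2, -5), Add(3, -5))) = Add(9, Mul(-3, -2)) = Add(9, 6) = 15)
Mul(-94, Add(Pow(-142, -1), N)) = Mul(-94, Add(Pow(-142, -1), 15)) = Mul(-94, Add(Rational(-1, 142), 15)) = Mul(-94, Rational(2129, 142)) = Rational(-100063, 71)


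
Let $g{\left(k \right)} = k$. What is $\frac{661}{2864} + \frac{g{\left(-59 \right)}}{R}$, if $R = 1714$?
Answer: $\frac{481989}{2454448} \approx 0.19637$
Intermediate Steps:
$\frac{661}{2864} + \frac{g{\left(-59 \right)}}{R} = \frac{661}{2864} - \frac{59}{1714} = \frac{481989}{2454448}$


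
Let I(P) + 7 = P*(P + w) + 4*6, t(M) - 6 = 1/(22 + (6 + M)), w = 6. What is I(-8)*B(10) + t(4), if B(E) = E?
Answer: 10753/32 ≈ 336.03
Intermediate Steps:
t(M) = 6 + 1/(28 + M) (t(M) = 6 + 1/(22 + (6 + M)) = 6 + 1/(28 + M))
I(P) = 17 + P*(6 + P) (I(P) = -7 + (P*(P + 6) + 4*6) = -7 + (P*(6 + P) + 24) = -7 + (24 + P*(6 + P)) = 17 + P*(6 + P))
I(-8)*B(10) + t(4) = (17 + (-8)² + 6*(-8))*10 + (169 + 6*4)/(28 + 4) = (17 + 64 - 48)*10 + (169 + 24)/32 = 33*10 + (1/32)*193 = 330 + 193/32 = 10753/32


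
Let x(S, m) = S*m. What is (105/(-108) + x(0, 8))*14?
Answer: -245/18 ≈ -13.611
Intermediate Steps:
(105/(-108) + x(0, 8))*14 = (105/(-108) + 0*8)*14 = (105*(-1/108) + 0)*14 = (-35/36 + 0)*14 = -35/36*14 = -245/18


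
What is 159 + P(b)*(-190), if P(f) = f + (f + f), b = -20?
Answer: 11559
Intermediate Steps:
P(f) = 3*f (P(f) = f + 2*f = 3*f)
159 + P(b)*(-190) = 159 + (3*(-20))*(-190) = 159 - 60*(-190) = 159 + 11400 = 11559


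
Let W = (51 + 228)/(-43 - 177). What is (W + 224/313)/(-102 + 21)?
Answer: 38047/5577660 ≈ 0.0068213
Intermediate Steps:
W = -279/220 (W = 279/(-220) = 279*(-1/220) = -279/220 ≈ -1.2682)
(W + 224/313)/(-102 + 21) = (-279/220 + 224/313)/(-102 + 21) = (-279/220 + 224*(1/313))/(-81) = (-279/220 + 224/313)*(-1/81) = -38047/68860*(-1/81) = 38047/5577660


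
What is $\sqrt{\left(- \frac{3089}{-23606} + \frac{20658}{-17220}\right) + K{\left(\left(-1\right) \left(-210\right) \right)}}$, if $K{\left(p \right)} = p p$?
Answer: $\frac{\sqrt{12650761851557078865}}{16937305} \approx 210.0$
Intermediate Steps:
$K{\left(p \right)} = p^{2}$
$\sqrt{\left(- \frac{3089}{-23606} + \frac{20658}{-17220}\right) + K{\left(\left(-1\right) \left(-210\right) \right)}} = \sqrt{\left(- \frac{3089}{-23606} + \frac{20658}{-17220}\right) + \left(\left(-1\right) \left(-210\right)\right)^{2}} = \sqrt{\left(\left(-3089\right) \left(- \frac{1}{23606}\right) + 20658 \left(- \frac{1}{17220}\right)\right) + 210^{2}} = \sqrt{\left(\frac{3089}{23606} - \frac{3443}{2870}\right) + 44100} = \sqrt{- \frac{18102507}{16937305} + 44100} = \sqrt{\frac{746917047993}{16937305}} = \frac{\sqrt{12650761851557078865}}{16937305}$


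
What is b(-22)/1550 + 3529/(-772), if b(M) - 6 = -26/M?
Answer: -30054231/6581300 ≈ -4.5666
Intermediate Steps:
b(M) = 6 - 26/M
b(-22)/1550 + 3529/(-772) = (6 - 26/(-22))/1550 + 3529/(-772) = (6 - 26*(-1/22))*(1/1550) + 3529*(-1/772) = (6 + 13/11)*(1/1550) - 3529/772 = (79/11)*(1/1550) - 3529/772 = 79/17050 - 3529/772 = -30054231/6581300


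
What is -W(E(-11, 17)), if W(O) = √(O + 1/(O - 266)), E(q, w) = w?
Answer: -46*√498/249 ≈ -4.1226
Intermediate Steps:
W(O) = √(O + 1/(-266 + O))
-W(E(-11, 17)) = -√((1 + 17*(-266 + 17))/(-266 + 17)) = -√((1 + 17*(-249))/(-249)) = -√(-(1 - 4233)/249) = -√(-1/249*(-4232)) = -√(4232/249) = -46*√498/249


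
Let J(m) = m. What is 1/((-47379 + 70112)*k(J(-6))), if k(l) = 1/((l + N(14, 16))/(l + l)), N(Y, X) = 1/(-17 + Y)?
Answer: 19/818388 ≈ 2.3216e-5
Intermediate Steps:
k(l) = 2*l/(-1/3 + l) (k(l) = 1/((l + 1/(-17 + 14))/(l + l)) = 1/((l + 1/(-3))/((2*l))) = 1/((l - 1/3)*(1/(2*l))) = 1/((-1/3 + l)*(1/(2*l))) = 1/((-1/3 + l)/(2*l)) = 2*l/(-1/3 + l))
1/((-47379 + 70112)*k(J(-6))) = 1/((-47379 + 70112)*((6*(-6)/(-1 + 3*(-6))))) = 1/(22733*((6*(-6)/(-1 - 18)))) = 1/(22733*((6*(-6)/(-19)))) = 1/(22733*((6*(-6)*(-1/19)))) = 1/(22733*(36/19)) = (1/22733)*(19/36) = 19/818388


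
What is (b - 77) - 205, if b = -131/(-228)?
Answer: -64165/228 ≈ -281.43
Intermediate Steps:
b = 131/228 (b = -131*(-1/228) = 131/228 ≈ 0.57456)
(b - 77) - 205 = (131/228 - 77) - 205 = -17425/228 - 205 = -64165/228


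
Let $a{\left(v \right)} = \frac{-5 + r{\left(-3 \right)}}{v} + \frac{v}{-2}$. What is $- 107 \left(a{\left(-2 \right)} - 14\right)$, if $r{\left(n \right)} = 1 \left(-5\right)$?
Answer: $856$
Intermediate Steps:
$r{\left(n \right)} = -5$
$a{\left(v \right)} = - \frac{10}{v} - \frac{v}{2}$ ($a{\left(v \right)} = \frac{-5 - 5}{v} + \frac{v}{-2} = - \frac{10}{v} + v \left(- \frac{1}{2}\right) = - \frac{10}{v} - \frac{v}{2}$)
$- 107 \left(a{\left(-2 \right)} - 14\right) = - 107 \left(\left(- \frac{10}{-2} - -1\right) - 14\right) = - 107 \left(\left(\left(-10\right) \left(- \frac{1}{2}\right) + 1\right) - 14\right) = - 107 \left(\left(5 + 1\right) - 14\right) = - 107 \left(6 - 14\right) = \left(-107\right) \left(-8\right) = 856$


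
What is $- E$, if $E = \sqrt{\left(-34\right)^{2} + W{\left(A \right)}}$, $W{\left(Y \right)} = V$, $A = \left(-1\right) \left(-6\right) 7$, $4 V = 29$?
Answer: $- \frac{3 \sqrt{517}}{2} \approx -34.106$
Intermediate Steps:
$V = \frac{29}{4}$ ($V = \frac{1}{4} \cdot 29 = \frac{29}{4} \approx 7.25$)
$A = 42$ ($A = 6 \cdot 7 = 42$)
$W{\left(Y \right)} = \frac{29}{4}$
$E = \frac{3 \sqrt{517}}{2}$ ($E = \sqrt{\left(-34\right)^{2} + \frac{29}{4}} = \sqrt{1156 + \frac{29}{4}} = \sqrt{\frac{4653}{4}} = \frac{3 \sqrt{517}}{2} \approx 34.106$)
$- E = - \frac{3 \sqrt{517}}{2}$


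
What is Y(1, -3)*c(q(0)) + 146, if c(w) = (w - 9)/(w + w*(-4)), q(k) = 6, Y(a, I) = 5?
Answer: 881/6 ≈ 146.83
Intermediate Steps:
c(w) = -(-9 + w)/(3*w) (c(w) = (-9 + w)/(w - 4*w) = (-9 + w)/((-3*w)) = (-9 + w)*(-1/(3*w)) = -(-9 + w)/(3*w))
Y(1, -3)*c(q(0)) + 146 = 5*((⅓)*(9 - 1*6)/6) + 146 = 5*((⅓)*(⅙)*(9 - 6)) + 146 = 5*((⅓)*(⅙)*3) + 146 = 5*(⅙) + 146 = ⅚ + 146 = 881/6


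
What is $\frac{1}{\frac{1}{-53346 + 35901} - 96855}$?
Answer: $- \frac{17445}{1689635476} \approx -1.0325 \cdot 10^{-5}$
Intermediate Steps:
$\frac{1}{\frac{1}{-53346 + 35901} - 96855} = \frac{1}{\frac{1}{-17445} - 96855} = \frac{1}{- \frac{1}{17445} - 96855} = \frac{1}{- \frac{1689635476}{17445}} = - \frac{17445}{1689635476}$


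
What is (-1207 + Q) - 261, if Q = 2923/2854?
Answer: -4186749/2854 ≈ -1467.0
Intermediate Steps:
Q = 2923/2854 (Q = 2923*(1/2854) = 2923/2854 ≈ 1.0242)
(-1207 + Q) - 261 = (-1207 + 2923/2854) - 261 = -3441855/2854 - 261 = -4186749/2854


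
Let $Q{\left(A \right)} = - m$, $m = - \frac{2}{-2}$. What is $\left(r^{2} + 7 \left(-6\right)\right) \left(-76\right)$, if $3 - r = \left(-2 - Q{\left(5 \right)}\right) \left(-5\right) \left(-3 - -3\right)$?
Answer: $2508$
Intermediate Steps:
$m = 1$ ($m = \left(-2\right) \left(- \frac{1}{2}\right) = 1$)
$Q{\left(A \right)} = -1$ ($Q{\left(A \right)} = \left(-1\right) 1 = -1$)
$r = 3$ ($r = 3 - \left(-2 - -1\right) \left(-5\right) \left(-3 - -3\right) = 3 - \left(-2 + 1\right) \left(-5\right) \left(-3 + 3\right) = 3 - \left(-1\right) \left(-5\right) 0 = 3 - 5 \cdot 0 = 3 - 0 = 3 + 0 = 3$)
$\left(r^{2} + 7 \left(-6\right)\right) \left(-76\right) = \left(3^{2} + 7 \left(-6\right)\right) \left(-76\right) = \left(9 - 42\right) \left(-76\right) = \left(-33\right) \left(-76\right) = 2508$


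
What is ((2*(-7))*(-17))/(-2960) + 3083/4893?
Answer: 3980573/7241640 ≈ 0.54968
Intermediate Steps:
((2*(-7))*(-17))/(-2960) + 3083/4893 = -14*(-17)*(-1/2960) + 3083*(1/4893) = 238*(-1/2960) + 3083/4893 = -119/1480 + 3083/4893 = 3980573/7241640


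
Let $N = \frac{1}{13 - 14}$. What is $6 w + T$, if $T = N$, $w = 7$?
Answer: $41$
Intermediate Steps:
$N = -1$ ($N = \frac{1}{-1} = -1$)
$T = -1$
$6 w + T = 6 \cdot 7 - 1 = 42 - 1 = 41$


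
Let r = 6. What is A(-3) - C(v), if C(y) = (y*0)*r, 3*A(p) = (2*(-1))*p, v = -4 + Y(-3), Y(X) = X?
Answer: 2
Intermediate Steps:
v = -7 (v = -4 - 3 = -7)
A(p) = -2*p/3 (A(p) = ((2*(-1))*p)/3 = (-2*p)/3 = -2*p/3)
C(y) = 0 (C(y) = (y*0)*6 = 0*6 = 0)
A(-3) - C(v) = -⅔*(-3) - 1*0 = 2 + 0 = 2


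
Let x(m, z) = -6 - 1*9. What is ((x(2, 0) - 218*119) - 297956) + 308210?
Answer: -15703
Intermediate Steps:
x(m, z) = -15 (x(m, z) = -6 - 9 = -15)
((x(2, 0) - 218*119) - 297956) + 308210 = ((-15 - 218*119) - 297956) + 308210 = ((-15 - 25942) - 297956) + 308210 = (-25957 - 297956) + 308210 = -323913 + 308210 = -15703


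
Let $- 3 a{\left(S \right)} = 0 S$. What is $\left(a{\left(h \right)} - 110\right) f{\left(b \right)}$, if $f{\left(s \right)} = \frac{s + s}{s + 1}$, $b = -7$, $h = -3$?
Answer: $- \frac{770}{3} \approx -256.67$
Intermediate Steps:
$a{\left(S \right)} = 0$ ($a{\left(S \right)} = - \frac{0 S}{3} = \left(- \frac{1}{3}\right) 0 = 0$)
$f{\left(s \right)} = \frac{2 s}{1 + s}$
$\left(a{\left(h \right)} - 110\right) f{\left(b \right)} = \left(0 - 110\right) 2 \left(-7\right) \frac{1}{1 - 7} = - 110 \cdot 2 \left(-7\right) \frac{1}{-6} = - 110 \cdot 2 \left(-7\right) \left(- \frac{1}{6}\right) = \left(-110\right) \frac{7}{3} = - \frac{770}{3}$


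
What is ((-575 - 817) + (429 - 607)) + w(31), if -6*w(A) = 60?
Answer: -1580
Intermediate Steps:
w(A) = -10 (w(A) = -⅙*60 = -10)
((-575 - 817) + (429 - 607)) + w(31) = ((-575 - 817) + (429 - 607)) - 10 = (-1392 - 178) - 10 = -1570 - 10 = -1580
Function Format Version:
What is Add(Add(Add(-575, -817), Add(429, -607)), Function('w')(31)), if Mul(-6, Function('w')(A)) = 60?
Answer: -1580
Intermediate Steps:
Function('w')(A) = -10 (Function('w')(A) = Mul(Rational(-1, 6), 60) = -10)
Add(Add(Add(-575, -817), Add(429, -607)), Function('w')(31)) = Add(Add(Add(-575, -817), Add(429, -607)), -10) = Add(Add(-1392, -178), -10) = Add(-1570, -10) = -1580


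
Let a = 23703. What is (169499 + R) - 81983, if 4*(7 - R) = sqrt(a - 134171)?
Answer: 87523 - I*sqrt(27617)/2 ≈ 87523.0 - 83.092*I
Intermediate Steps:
R = 7 - I*sqrt(27617)/2 (R = 7 - sqrt(23703 - 134171)/4 = 7 - I*sqrt(27617)/2 ≈ 7.0 - 83.092*I)
(169499 + R) - 81983 = (169499 + (7 - I*sqrt(27617)/2)) - 81983 = (169506 - I*sqrt(27617)/2) - 81983 = 87523 - I*sqrt(27617)/2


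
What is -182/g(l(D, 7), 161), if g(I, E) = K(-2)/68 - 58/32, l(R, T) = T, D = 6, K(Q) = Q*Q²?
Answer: 7072/75 ≈ 94.293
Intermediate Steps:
K(Q) = Q³
g(I, E) = -525/272 (g(I, E) = (-2)³/68 - 58/32 = -8*1/68 - 58*1/32 = -2/17 - 29/16 = -525/272)
-182/g(l(D, 7), 161) = -182/(-525/272) = -272/525*(-182) = 7072/75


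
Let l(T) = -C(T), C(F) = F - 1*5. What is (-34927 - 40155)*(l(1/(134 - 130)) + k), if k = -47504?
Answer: 7132677377/2 ≈ 3.5663e+9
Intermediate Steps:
C(F) = -5 + F (C(F) = F - 5 = -5 + F)
l(T) = 5 - T (l(T) = -(-5 + T) = 5 - T)
(-34927 - 40155)*(l(1/(134 - 130)) + k) = (-34927 - 40155)*((5 - 1/(134 - 130)) - 47504) = -75082*((5 - 1/4) - 47504) = -75082*((5 - 1*¼) - 47504) = -75082*((5 - ¼) - 47504) = -75082*(19/4 - 47504) = -75082*(-189997/4) = 7132677377/2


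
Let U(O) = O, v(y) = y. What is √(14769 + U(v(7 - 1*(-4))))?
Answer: 2*√3695 ≈ 121.57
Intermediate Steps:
√(14769 + U(v(7 - 1*(-4)))) = √(14769 + (7 - 1*(-4))) = √(14769 + (7 + 4)) = √(14769 + 11) = √14780 = 2*√3695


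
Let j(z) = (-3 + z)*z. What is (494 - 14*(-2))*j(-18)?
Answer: 197316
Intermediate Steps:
j(z) = z*(-3 + z)
(494 - 14*(-2))*j(-18) = (494 - 14*(-2))*(-18*(-3 - 18)) = (494 + 28)*(-18*(-21)) = 522*378 = 197316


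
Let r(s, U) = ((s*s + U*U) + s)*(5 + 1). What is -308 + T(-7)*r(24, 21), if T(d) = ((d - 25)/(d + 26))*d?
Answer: 1393252/19 ≈ 73329.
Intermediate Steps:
r(s, U) = 6*s + 6*U² + 6*s² (r(s, U) = ((s² + U²) + s)*6 = ((U² + s²) + s)*6 = (s + U² + s²)*6 = 6*s + 6*U² + 6*s²)
T(d) = d*(-25 + d)/(26 + d) (T(d) = ((-25 + d)/(26 + d))*d = d*(-25 + d)/(26 + d))
-308 + T(-7)*r(24, 21) = -308 + (-7*(-25 - 7)/(26 - 7))*(6*24 + 6*21² + 6*24²) = -308 + (-7*(-32)/19)*(144 + 6*441 + 6*576) = -308 + (-7*1/19*(-32))*(144 + 2646 + 3456) = -308 + (224/19)*6246 = -308 + 1399104/19 = 1393252/19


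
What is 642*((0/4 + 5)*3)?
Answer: 9630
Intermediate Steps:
642*((0/4 + 5)*3) = 642*((0*(¼) + 5)*3) = 642*((0 + 5)*3) = 642*(5*3) = 642*15 = 9630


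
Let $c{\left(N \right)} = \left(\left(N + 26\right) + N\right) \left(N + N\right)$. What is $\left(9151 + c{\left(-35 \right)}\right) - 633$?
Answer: $11598$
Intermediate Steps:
$c{\left(N \right)} = 2 N \left(26 + 2 N\right)$ ($c{\left(N \right)} = \left(\left(26 + N\right) + N\right) 2 N = \left(26 + 2 N\right) 2 N = 2 N \left(26 + 2 N\right)$)
$\left(9151 + c{\left(-35 \right)}\right) - 633 = \left(9151 + 4 \left(-35\right) \left(13 - 35\right)\right) - 633 = \left(9151 + 4 \left(-35\right) \left(-22\right)\right) - 633 = \left(9151 + 3080\right) - 633 = 12231 - 633 = 11598$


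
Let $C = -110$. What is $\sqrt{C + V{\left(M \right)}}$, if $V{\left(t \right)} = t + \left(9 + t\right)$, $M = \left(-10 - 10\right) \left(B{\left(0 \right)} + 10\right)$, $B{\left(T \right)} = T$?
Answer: $i \sqrt{501} \approx 22.383 i$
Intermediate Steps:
$M = -200$ ($M = \left(-10 - 10\right) \left(0 + 10\right) = \left(-20\right) 10 = -200$)
$V{\left(t \right)} = 9 + 2 t$
$\sqrt{C + V{\left(M \right)}} = \sqrt{-110 + \left(9 + 2 \left(-200\right)\right)} = \sqrt{-110 + \left(9 - 400\right)} = \sqrt{-110 - 391} = \sqrt{-501} = i \sqrt{501}$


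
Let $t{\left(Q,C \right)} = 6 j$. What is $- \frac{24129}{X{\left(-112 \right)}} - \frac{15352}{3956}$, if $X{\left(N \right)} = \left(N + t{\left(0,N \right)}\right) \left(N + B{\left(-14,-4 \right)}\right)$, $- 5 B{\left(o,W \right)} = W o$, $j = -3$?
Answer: $- \frac{12190427}{2262832} \approx -5.3872$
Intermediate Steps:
$t{\left(Q,C \right)} = -18$ ($t{\left(Q,C \right)} = 6 \left(-3\right) = -18$)
$B{\left(o,W \right)} = - \frac{W o}{5}$
$X{\left(N \right)} = \left(-18 + N\right) \left(- \frac{56}{5} + N\right)$ ($X{\left(N \right)} = \left(N - 18\right) \left(N - \left(- \frac{4}{5}\right) \left(-14\right)\right) = \left(-18 + N\right) \left(N - \frac{56}{5}\right) = \left(-18 + N\right) \left(- \frac{56}{5} + N\right)$)
$- \frac{24129}{X{\left(-112 \right)}} - \frac{15352}{3956} = - \frac{24129}{\frac{1008}{5} + \left(-112\right)^{2} - - \frac{16352}{5}} - \frac{15352}{3956} = - \frac{24129}{\frac{1008}{5} + 12544 + \frac{16352}{5}} - \frac{3838}{989} = - \frac{24129}{16016} - \frac{3838}{989} = \left(-24129\right) \frac{1}{16016} - \frac{3838}{989} = - \frac{3447}{2288} - \frac{3838}{989} = - \frac{12190427}{2262832}$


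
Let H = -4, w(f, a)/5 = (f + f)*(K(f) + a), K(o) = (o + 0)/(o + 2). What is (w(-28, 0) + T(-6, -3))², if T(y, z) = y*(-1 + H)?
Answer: 12460900/169 ≈ 73733.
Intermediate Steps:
K(o) = o/(2 + o)
w(f, a) = 10*f*(a + f/(2 + f)) (w(f, a) = 5*((f + f)*(f/(2 + f) + a)) = 5*((2*f)*(a + f/(2 + f))) = 5*(2*f*(a + f/(2 + f))) = 10*f*(a + f/(2 + f)))
T(y, z) = -5*y (T(y, z) = y*(-1 - 4) = y*(-5) = -5*y)
(w(-28, 0) + T(-6, -3))² = (10*(-28)*(-28 + 0*(2 - 28))/(2 - 28) - 5*(-6))² = (10*(-28)*(-28 + 0*(-26))/(-26) + 30)² = (10*(-28)*(-1/26)*(-28 + 0) + 30)² = (10*(-28)*(-1/26)*(-28) + 30)² = (-3920/13 + 30)² = (-3530/13)² = 12460900/169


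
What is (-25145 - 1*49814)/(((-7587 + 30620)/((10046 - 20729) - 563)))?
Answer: 842988914/23033 ≈ 36599.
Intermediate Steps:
(-25145 - 1*49814)/(((-7587 + 30620)/((10046 - 20729) - 563))) = (-25145 - 49814)/((23033/(-10683 - 563))) = -74959/(23033/(-11246)) = -74959/(23033*(-1/11246)) = -74959/(-23033/11246) = -74959*(-11246/23033) = 842988914/23033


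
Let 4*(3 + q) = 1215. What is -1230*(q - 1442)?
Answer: 2807475/2 ≈ 1.4037e+6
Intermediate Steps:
q = 1203/4 (q = -3 + (1/4)*1215 = -3 + 1215/4 = 1203/4 ≈ 300.75)
-1230*(q - 1442) = -1230*(1203/4 - 1442) = -1230*(-4565/4) = 2807475/2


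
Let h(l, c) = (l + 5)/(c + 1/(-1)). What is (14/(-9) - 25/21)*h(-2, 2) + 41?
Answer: 688/21 ≈ 32.762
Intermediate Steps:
h(l, c) = (5 + l)/(-1 + c) (h(l, c) = (5 + l)/(c - 1) = (5 + l)/(-1 + c))
(14/(-9) - 25/21)*h(-2, 2) + 41 = (14/(-9) - 25/21)*((5 - 2)/(-1 + 2)) + 41 = (14*(-⅑) - 25*1/21)*(3/1) + 41 = (-14/9 - 25/21)*(1*3) + 41 = -173/63*3 + 41 = -173/21 + 41 = 688/21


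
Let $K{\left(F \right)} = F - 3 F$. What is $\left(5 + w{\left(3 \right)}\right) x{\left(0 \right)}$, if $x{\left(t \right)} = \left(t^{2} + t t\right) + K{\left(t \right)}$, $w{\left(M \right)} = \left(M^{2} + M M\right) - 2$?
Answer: $0$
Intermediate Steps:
$K{\left(F \right)} = - 2 F$
$w{\left(M \right)} = -2 + 2 M^{2}$ ($w{\left(M \right)} = \left(M^{2} + M^{2}\right) - 2 = 2 M^{2} - 2 = -2 + 2 M^{2}$)
$x{\left(t \right)} = - 2 t + 2 t^{2}$ ($x{\left(t \right)} = \left(t^{2} + t t\right) - 2 t = \left(t^{2} + t^{2}\right) - 2 t = 2 t^{2} - 2 t = - 2 t + 2 t^{2}$)
$\left(5 + w{\left(3 \right)}\right) x{\left(0 \right)} = \left(5 - \left(2 - 2 \cdot 3^{2}\right)\right) 2 \cdot 0 \left(-1 + 0\right) = \left(5 + \left(-2 + 2 \cdot 9\right)\right) 2 \cdot 0 \left(-1\right) = \left(5 + \left(-2 + 18\right)\right) 0 = \left(5 + 16\right) 0 = 21 \cdot 0 = 0$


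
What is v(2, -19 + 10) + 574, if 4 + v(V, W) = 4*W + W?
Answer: 525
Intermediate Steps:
v(V, W) = -4 + 5*W (v(V, W) = -4 + (4*W + W) = -4 + 5*W)
v(2, -19 + 10) + 574 = (-4 + 5*(-19 + 10)) + 574 = (-4 + 5*(-9)) + 574 = (-4 - 45) + 574 = -49 + 574 = 525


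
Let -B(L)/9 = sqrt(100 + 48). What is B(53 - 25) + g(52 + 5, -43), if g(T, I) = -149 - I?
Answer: -106 - 18*sqrt(37) ≈ -215.49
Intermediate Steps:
B(L) = -18*sqrt(37) (B(L) = -9*sqrt(100 + 48) = -18*sqrt(37))
B(53 - 25) + g(52 + 5, -43) = -18*sqrt(37) + (-149 - 1*(-43)) = -18*sqrt(37) + (-149 + 43) = -18*sqrt(37) - 106 = -106 - 18*sqrt(37)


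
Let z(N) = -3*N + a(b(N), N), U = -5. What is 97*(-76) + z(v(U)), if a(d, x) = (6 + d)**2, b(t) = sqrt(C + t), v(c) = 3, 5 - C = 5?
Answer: -7342 + 12*sqrt(3) ≈ -7321.2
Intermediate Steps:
C = 0 (C = 5 - 1*5 = 5 - 5 = 0)
b(t) = sqrt(t) (b(t) = sqrt(0 + t) = sqrt(t))
z(N) = (6 + sqrt(N))**2 - 3*N (z(N) = -3*N + (6 + sqrt(N))**2 = (6 + sqrt(N))**2 - 3*N)
97*(-76) + z(v(U)) = 97*(-76) + ((6 + sqrt(3))**2 - 3*3) = -7372 + ((6 + sqrt(3))**2 - 9) = -7372 + (-9 + (6 + sqrt(3))**2) = -7381 + (6 + sqrt(3))**2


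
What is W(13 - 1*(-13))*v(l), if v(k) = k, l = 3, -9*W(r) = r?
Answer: -26/3 ≈ -8.6667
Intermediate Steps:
W(r) = -r/9
W(13 - 1*(-13))*v(l) = -(13 - 1*(-13))/9*3 = -(13 + 13)/9*3 = -1/9*26*3 = -26/9*3 = -26/3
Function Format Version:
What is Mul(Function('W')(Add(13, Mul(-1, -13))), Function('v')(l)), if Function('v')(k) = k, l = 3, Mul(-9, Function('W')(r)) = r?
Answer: Rational(-26, 3) ≈ -8.6667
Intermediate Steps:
Function('W')(r) = Mul(Rational(-1, 9), r)
Mul(Function('W')(Add(13, Mul(-1, -13))), Function('v')(l)) = Mul(Mul(Rational(-1, 9), Add(13, Mul(-1, -13))), 3) = Mul(Mul(Rational(-1, 9), Add(13, 13)), 3) = Mul(Mul(Rational(-1, 9), 26), 3) = Mul(Rational(-26, 9), 3) = Rational(-26, 3)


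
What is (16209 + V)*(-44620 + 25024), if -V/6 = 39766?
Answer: 4357895652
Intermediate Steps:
V = -238596 (V = -6*39766 = -238596)
(16209 + V)*(-44620 + 25024) = (16209 - 238596)*(-44620 + 25024) = -222387*(-19596) = 4357895652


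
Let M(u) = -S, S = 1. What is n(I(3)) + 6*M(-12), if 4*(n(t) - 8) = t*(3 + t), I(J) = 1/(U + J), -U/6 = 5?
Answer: 1438/729 ≈ 1.9726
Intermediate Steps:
U = -30 (U = -6*5 = -30)
M(u) = -1 (M(u) = -1*1 = -1)
I(J) = 1/(-30 + J)
n(t) = 8 + t*(3 + t)/4 (n(t) = 8 + (t*(3 + t))/4 = 8 + t*(3 + t)/4)
n(I(3)) + 6*M(-12) = (8 + (1/(-30 + 3))²/4 + 3/(4*(-30 + 3))) + 6*(-1) = (8 + (1/(-27))²/4 + (¾)/(-27)) - 6 = (8 + (-1/27)²/4 + (¾)*(-1/27)) - 6 = (8 + (¼)*(1/729) - 1/36) - 6 = (8 + 1/2916 - 1/36) - 6 = 5812/729 - 6 = 1438/729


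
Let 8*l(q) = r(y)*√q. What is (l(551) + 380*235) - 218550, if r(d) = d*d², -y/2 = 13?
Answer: -129250 - 2197*√551 ≈ -1.8082e+5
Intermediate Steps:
y = -26 (y = -2*13 = -26)
r(d) = d³
l(q) = -2197*√q (l(q) = ((-26)³*√q)/8 = (-17576*√q)/8 = -2197*√q)
(l(551) + 380*235) - 218550 = (-2197*√551 + 380*235) - 218550 = (-2197*√551 + 89300) - 218550 = (89300 - 2197*√551) - 218550 = -129250 - 2197*√551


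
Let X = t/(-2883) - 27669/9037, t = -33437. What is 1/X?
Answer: 26053671/222400442 ≈ 0.11715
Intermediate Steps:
X = 222400442/26053671 (X = -33437/(-2883) - 27669/9037 = -33437*(-1/2883) - 27669*1/9037 = 33437/2883 - 27669/9037 = 222400442/26053671 ≈ 8.5362)
1/X = 1/(222400442/26053671) = 26053671/222400442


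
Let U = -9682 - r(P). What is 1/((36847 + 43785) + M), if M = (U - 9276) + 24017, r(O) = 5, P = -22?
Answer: 1/85686 ≈ 1.1671e-5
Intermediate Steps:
U = -9687 (U = -9682 - 1*5 = -9682 - 5 = -9687)
M = 5054 (M = (-9687 - 9276) + 24017 = -18963 + 24017 = 5054)
1/((36847 + 43785) + M) = 1/((36847 + 43785) + 5054) = 1/(80632 + 5054) = 1/85686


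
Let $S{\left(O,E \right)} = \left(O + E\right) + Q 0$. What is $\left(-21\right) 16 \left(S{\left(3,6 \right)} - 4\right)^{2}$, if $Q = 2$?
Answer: $-8400$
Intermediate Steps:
$S{\left(O,E \right)} = E + O$ ($S{\left(O,E \right)} = \left(O + E\right) + 2 \cdot 0 = \left(E + O\right) + 0 = E + O$)
$\left(-21\right) 16 \left(S{\left(3,6 \right)} - 4\right)^{2} = \left(-21\right) 16 \left(\left(6 + 3\right) - 4\right)^{2} = - 336 \left(9 - 4\right)^{2} = - 336 \cdot 5^{2} = \left(-336\right) 25 = -8400$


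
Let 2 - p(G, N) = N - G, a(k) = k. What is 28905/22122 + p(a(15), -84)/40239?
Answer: 129482513/98907462 ≈ 1.3091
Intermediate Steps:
p(G, N) = 2 + G - N (p(G, N) = 2 - (N - G) = 2 + (G - N) = 2 + G - N)
28905/22122 + p(a(15), -84)/40239 = 28905/22122 + (2 + 15 - 1*(-84))/40239 = 28905*(1/22122) + (2 + 15 + 84)*(1/40239) = 9635/7374 + 101*(1/40239) = 9635/7374 + 101/40239 = 129482513/98907462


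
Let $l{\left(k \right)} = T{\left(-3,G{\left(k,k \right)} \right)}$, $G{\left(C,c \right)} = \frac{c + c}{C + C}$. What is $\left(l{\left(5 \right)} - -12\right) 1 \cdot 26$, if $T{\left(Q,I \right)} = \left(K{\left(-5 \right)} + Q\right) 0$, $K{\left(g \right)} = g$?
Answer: $312$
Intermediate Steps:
$G{\left(C,c \right)} = \frac{c}{C}$ ($G{\left(C,c \right)} = \frac{2 c}{2 C} = 2 c \frac{1}{2 C} = \frac{c}{C}$)
$T{\left(Q,I \right)} = 0$ ($T{\left(Q,I \right)} = \left(-5 + Q\right) 0 = 0$)
$l{\left(k \right)} = 0$
$\left(l{\left(5 \right)} - -12\right) 1 \cdot 26 = \left(0 - -12\right) 1 \cdot 26 = \left(0 + 12\right) 1 \cdot 26 = 12 \cdot 1 \cdot 26 = 12 \cdot 26 = 312$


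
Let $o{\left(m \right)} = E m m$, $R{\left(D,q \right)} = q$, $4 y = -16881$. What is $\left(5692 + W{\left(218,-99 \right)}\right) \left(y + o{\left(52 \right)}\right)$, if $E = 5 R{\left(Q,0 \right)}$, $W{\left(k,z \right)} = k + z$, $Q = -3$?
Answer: $- \frac{98095491}{4} \approx -2.4524 \cdot 10^{7}$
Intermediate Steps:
$y = - \frac{16881}{4}$ ($y = \frac{1}{4} \left(-16881\right) = - \frac{16881}{4} \approx -4220.3$)
$E = 0$ ($E = 5 \cdot 0 = 0$)
$o{\left(m \right)} = 0$ ($o{\left(m \right)} = 0 m m = 0 m = 0$)
$\left(5692 + W{\left(218,-99 \right)}\right) \left(y + o{\left(52 \right)}\right) = \left(5692 + \left(218 - 99\right)\right) \left(- \frac{16881}{4} + 0\right) = \left(5692 + 119\right) \left(- \frac{16881}{4}\right) = 5811 \left(- \frac{16881}{4}\right) = - \frac{98095491}{4}$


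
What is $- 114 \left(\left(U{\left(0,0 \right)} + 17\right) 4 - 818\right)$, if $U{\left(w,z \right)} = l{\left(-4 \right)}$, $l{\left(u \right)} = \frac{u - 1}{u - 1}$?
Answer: $85044$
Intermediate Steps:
$l{\left(u \right)} = 1$ ($l{\left(u \right)} = \frac{-1 + u}{-1 + u} = 1$)
$U{\left(w,z \right)} = 1$
$- 114 \left(\left(U{\left(0,0 \right)} + 17\right) 4 - 818\right) = - 114 \left(\left(1 + 17\right) 4 - 818\right) = - 114 \left(18 \cdot 4 - 818\right) = - 114 \left(72 - 818\right) = \left(-114\right) \left(-746\right) = 85044$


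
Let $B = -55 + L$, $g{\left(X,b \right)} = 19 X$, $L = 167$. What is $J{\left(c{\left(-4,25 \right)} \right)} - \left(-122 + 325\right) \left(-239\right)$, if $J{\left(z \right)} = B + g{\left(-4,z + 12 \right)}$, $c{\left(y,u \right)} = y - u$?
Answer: $48553$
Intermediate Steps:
$B = 112$ ($B = -55 + 167 = 112$)
$J{\left(z \right)} = 36$ ($J{\left(z \right)} = 112 + 19 \left(-4\right) = 112 - 76 = 36$)
$J{\left(c{\left(-4,25 \right)} \right)} - \left(-122 + 325\right) \left(-239\right) = 36 - \left(-122 + 325\right) \left(-239\right) = 36 - 203 \left(-239\right) = 36 - -48517 = 36 + 48517 = 48553$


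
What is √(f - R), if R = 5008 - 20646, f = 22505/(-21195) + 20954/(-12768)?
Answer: √8835145890823581/751716 ≈ 125.04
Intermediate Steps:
f = -24382129/9020592 (f = 22505*(-1/21195) + 20954*(-1/12768) = -4501/4239 - 10477/6384 = -24382129/9020592 ≈ -2.7029)
R = -15638
√(f - R) = √(-24382129/9020592 - 1*(-15638)) = √(-24382129/9020592 + 15638) = √(141039635567/9020592) = √8835145890823581/751716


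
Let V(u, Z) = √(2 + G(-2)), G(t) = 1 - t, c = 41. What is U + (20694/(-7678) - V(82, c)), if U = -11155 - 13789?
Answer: -95770363/3839 - √5 ≈ -24949.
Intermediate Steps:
V(u, Z) = √5 (V(u, Z) = √(2 + (1 - 1*(-2))) = √(2 + (1 + 2)) = √(2 + 3) = √5)
U = -24944
U + (20694/(-7678) - V(82, c)) = -24944 + (20694/(-7678) - √5) = -24944 + (20694*(-1/7678) - √5) = -24944 + (-10347/3839 - √5) = -95770363/3839 - √5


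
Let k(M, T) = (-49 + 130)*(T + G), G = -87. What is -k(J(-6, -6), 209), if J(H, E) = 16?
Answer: -9882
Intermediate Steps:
k(M, T) = -7047 + 81*T (k(M, T) = (-49 + 130)*(T - 87) = 81*(-87 + T) = -7047 + 81*T)
-k(J(-6, -6), 209) = -(-7047 + 81*209) = -(-7047 + 16929) = -1*9882 = -9882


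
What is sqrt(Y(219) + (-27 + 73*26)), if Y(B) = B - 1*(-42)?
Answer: 2*sqrt(533) ≈ 46.174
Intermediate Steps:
Y(B) = 42 + B (Y(B) = B + 42 = 42 + B)
sqrt(Y(219) + (-27 + 73*26)) = sqrt((42 + 219) + (-27 + 73*26)) = sqrt(261 + (-27 + 1898)) = sqrt(261 + 1871) = sqrt(2132) = 2*sqrt(533)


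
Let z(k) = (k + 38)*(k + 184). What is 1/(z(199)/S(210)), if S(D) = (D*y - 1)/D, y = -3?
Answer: -631/19061910 ≈ -3.3103e-5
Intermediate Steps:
z(k) = (38 + k)*(184 + k)
S(D) = (-1 - 3*D)/D (S(D) = (D*(-3) - 1)/D = (-3*D - 1)/D = (-1 - 3*D)/D)
1/(z(199)/S(210)) = 1/((6992 + 199² + 222*199)/(-3 - 1/210)) = 1/((6992 + 39601 + 44178)/(-3 - 1*1/210)) = 1/(90771/(-3 - 1/210)) = 1/(90771/(-631/210)) = 1/(90771*(-210/631)) = 1/(-19061910/631) = -631/19061910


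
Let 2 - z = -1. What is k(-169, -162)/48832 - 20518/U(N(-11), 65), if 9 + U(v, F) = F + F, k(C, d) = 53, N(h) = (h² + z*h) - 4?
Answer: -1001928563/5908672 ≈ -169.57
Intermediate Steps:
z = 3 (z = 2 - 1*(-1) = 2 + 1 = 3)
N(h) = -4 + h² + 3*h (N(h) = (h² + 3*h) - 4 = -4 + h² + 3*h)
U(v, F) = -9 + 2*F (U(v, F) = -9 + (F + F) = -9 + 2*F)
k(-169, -162)/48832 - 20518/U(N(-11), 65) = 53/48832 - 20518/(-9 + 2*65) = 53*(1/48832) - 20518/(-9 + 130) = 53/48832 - 20518/121 = -1001928563/5908672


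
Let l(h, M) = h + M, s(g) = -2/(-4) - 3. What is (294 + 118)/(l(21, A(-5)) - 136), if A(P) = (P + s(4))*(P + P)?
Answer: -103/10 ≈ -10.300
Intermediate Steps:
s(g) = -5/2 (s(g) = -2*(-¼) - 3 = ½ - 3 = -5/2)
A(P) = 2*P*(-5/2 + P) (A(P) = (P - 5/2)*(P + P) = (-5/2 + P)*(2*P) = 2*P*(-5/2 + P))
l(h, M) = M + h
(294 + 118)/(l(21, A(-5)) - 136) = (294 + 118)/((-5*(-5 + 2*(-5)) + 21) - 136) = 412/((-5*(-5 - 10) + 21) - 136) = 412/((-5*(-15) + 21) - 136) = 412/((75 + 21) - 136) = 412/(96 - 136) = 412/(-40) = 412*(-1/40) = -103/10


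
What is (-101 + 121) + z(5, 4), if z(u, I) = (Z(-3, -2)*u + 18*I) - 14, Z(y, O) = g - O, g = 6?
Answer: 118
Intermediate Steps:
Z(y, O) = 6 - O
z(u, I) = -14 + 8*u + 18*I (z(u, I) = ((6 - 1*(-2))*u + 18*I) - 14 = ((6 + 2)*u + 18*I) - 14 = (8*u + 18*I) - 14 = -14 + 8*u + 18*I)
(-101 + 121) + z(5, 4) = (-101 + 121) + (-14 + 8*5 + 18*4) = 20 + (-14 + 40 + 72) = 20 + 98 = 118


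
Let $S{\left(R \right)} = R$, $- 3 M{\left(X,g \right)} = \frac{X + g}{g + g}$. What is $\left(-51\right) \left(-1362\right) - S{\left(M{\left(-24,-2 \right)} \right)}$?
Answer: $\frac{416785}{6} \approx 69464.0$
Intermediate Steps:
$M{\left(X,g \right)} = - \frac{X + g}{6 g}$ ($M{\left(X,g \right)} = - \frac{\left(X + g\right) \frac{1}{g + g}}{3} = - \frac{\left(X + g\right) \frac{1}{2 g}}{3} = - \frac{\frac{1}{2} \frac{1}{g} \left(X + g\right)}{3} = - \frac{X + g}{6 g}$)
$\left(-51\right) \left(-1362\right) - S{\left(M{\left(-24,-2 \right)} \right)} = \left(-51\right) \left(-1362\right) - \frac{\left(-1\right) \left(-24\right) - -2}{6 \left(-2\right)} = 69462 - \frac{1}{6} \left(- \frac{1}{2}\right) \left(24 + 2\right) = 69462 - \frac{1}{6} \left(- \frac{1}{2}\right) 26 = 69462 - - \frac{13}{6} = 69462 + \frac{13}{6} = \frac{416785}{6}$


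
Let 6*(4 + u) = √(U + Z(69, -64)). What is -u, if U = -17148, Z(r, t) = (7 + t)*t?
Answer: 4 - 5*I*√15 ≈ 4.0 - 19.365*I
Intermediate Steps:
Z(r, t) = t*(7 + t)
u = -4 + 5*I*√15 (u = -4 + √(-17148 - 64*(7 - 64))/6 = -4 + √(-17148 - 64*(-57))/6 = -4 + √(-17148 + 3648)/6 = -4 + √(-13500)/6 = -4 + (30*I*√15)/6 = -4 + 5*I*√15 ≈ -4.0 + 19.365*I)
-u = -(-4 + 5*I*√15) = 4 - 5*I*√15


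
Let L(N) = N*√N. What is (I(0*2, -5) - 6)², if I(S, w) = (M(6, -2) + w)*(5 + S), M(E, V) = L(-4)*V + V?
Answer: (41 - 80*I)² ≈ -4719.0 - 6560.0*I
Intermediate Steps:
L(N) = N^(3/2)
M(E, V) = V - 8*I*V (M(E, V) = (-4)^(3/2)*V + V = (-8*I)*V + V = -8*I*V + V = V - 8*I*V)
I(S, w) = (5 + S)*(-2 + w + 16*I) (I(S, w) = (-2*(1 - 8*I) + w)*(5 + S) = ((-2 + 16*I) + w)*(5 + S) = (-2 + w + 16*I)*(5 + S) = (5 + S)*(-2 + w + 16*I))
(I(0*2, -5) - 6)² = ((-10 + 5*(-5) + 80*I + (0*2)*(-5) + (0*2)*(-2 + 16*I)) - 6)² = ((-10 - 25 + 80*I + 0*(-5) + 0*(-2 + 16*I)) - 6)² = ((-10 - 25 + 80*I + 0 + 0) - 6)² = ((-35 + 80*I) - 6)² = (-41 + 80*I)²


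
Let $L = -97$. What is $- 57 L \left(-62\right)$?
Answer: $-342798$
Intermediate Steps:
$- 57 L \left(-62\right) = \left(-57\right) \left(-97\right) \left(-62\right) = 5529 \left(-62\right) = -342798$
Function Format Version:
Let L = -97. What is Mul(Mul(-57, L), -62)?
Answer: -342798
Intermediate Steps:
Mul(Mul(-57, L), -62) = Mul(Mul(-57, -97), -62) = Mul(5529, -62) = -342798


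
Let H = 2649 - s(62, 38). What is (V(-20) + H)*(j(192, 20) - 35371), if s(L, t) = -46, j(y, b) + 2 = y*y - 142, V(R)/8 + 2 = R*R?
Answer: 7930771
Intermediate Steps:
V(R) = -16 + 8*R² (V(R) = -16 + 8*(R*R) = -16 + 8*R²)
j(y, b) = -144 + y² (j(y, b) = -2 + (y*y - 142) = -2 + (y² - 142) = -2 + (-142 + y²) = -144 + y²)
H = 2695 (H = 2649 - 1*(-46) = 2649 + 46 = 2695)
(V(-20) + H)*(j(192, 20) - 35371) = ((-16 + 8*(-20)²) + 2695)*((-144 + 192²) - 35371) = ((-16 + 8*400) + 2695)*((-144 + 36864) - 35371) = ((-16 + 3200) + 2695)*(36720 - 35371) = (3184 + 2695)*1349 = 5879*1349 = 7930771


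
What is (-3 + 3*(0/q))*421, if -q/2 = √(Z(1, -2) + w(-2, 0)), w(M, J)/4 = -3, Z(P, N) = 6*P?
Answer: -1263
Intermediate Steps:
w(M, J) = -12 (w(M, J) = 4*(-3) = -12)
q = -2*I*√6 (q = -2*√(6*1 - 12) = -2*√(6 - 12) = -2*I*√6 ≈ -4.899*I)
(-3 + 3*(0/q))*421 = (-3 + 3*(0/((-2*I*√6))))*421 = (-3 + 3*(0*(I*√6/12)))*421 = (-3 + 3*0)*421 = (-3 + 0)*421 = -3*421 = -1263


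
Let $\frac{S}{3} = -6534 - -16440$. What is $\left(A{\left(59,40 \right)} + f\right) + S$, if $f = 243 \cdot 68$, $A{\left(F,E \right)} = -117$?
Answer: $46125$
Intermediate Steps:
$f = 16524$
$S = 29718$ ($S = 3 \left(-6534 - -16440\right) = 3 \left(-6534 + 16440\right) = 3 \cdot 9906 = 29718$)
$\left(A{\left(59,40 \right)} + f\right) + S = \left(-117 + 16524\right) + 29718 = 16407 + 29718 = 46125$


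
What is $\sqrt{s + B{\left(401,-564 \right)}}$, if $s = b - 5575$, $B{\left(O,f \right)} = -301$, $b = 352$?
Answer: $2 i \sqrt{1381} \approx 74.324 i$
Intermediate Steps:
$s = -5223$ ($s = 352 - 5575 = -5223$)
$\sqrt{s + B{\left(401,-564 \right)}} = \sqrt{-5223 - 301} = \sqrt{-5524} = 2 i \sqrt{1381}$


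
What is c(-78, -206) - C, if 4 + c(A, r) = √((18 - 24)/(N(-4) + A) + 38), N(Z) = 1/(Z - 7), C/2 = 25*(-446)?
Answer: 22296 + 2*√7024043/859 ≈ 22302.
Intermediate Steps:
C = -22300 (C = 2*(25*(-446)) = 2*(-11150) = -22300)
N(Z) = 1/(-7 + Z)
c(A, r) = -4 + √(38 - 6/(-1/11 + A)) (c(A, r) = -4 + √((18 - 24)/(1/(-7 - 4) + A) + 38) = -4 + √(-6/(1/(-11) + A) + 38) = -4 + √(-6/(-1/11 + A) + 38) = -4 + √(38 - 6/(-1/11 + A)))
c(-78, -206) - C = (-4 + √2*√((-52 + 209*(-78))/(-1 + 11*(-78)))) - 1*(-22300) = (-4 + √2*√((-52 - 16302)/(-1 - 858))) + 22300 = (-4 + √2*√(-16354/(-859))) + 22300 = (-4 + √2*√(-1/859*(-16354))) + 22300 = (-4 + √2*√(16354/859)) + 22300 = (-4 + √2*(√14048086/859)) + 22300 = (-4 + 2*√7024043/859) + 22300 = 22296 + 2*√7024043/859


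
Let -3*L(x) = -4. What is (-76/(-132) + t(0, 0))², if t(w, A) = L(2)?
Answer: 441/121 ≈ 3.6446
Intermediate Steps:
L(x) = 4/3 (L(x) = -⅓*(-4) = 4/3)
t(w, A) = 4/3
(-76/(-132) + t(0, 0))² = (-76/(-132) + 4/3)² = (-76*(-1/132) + 4/3)² = (19/33 + 4/3)² = (21/11)² = 441/121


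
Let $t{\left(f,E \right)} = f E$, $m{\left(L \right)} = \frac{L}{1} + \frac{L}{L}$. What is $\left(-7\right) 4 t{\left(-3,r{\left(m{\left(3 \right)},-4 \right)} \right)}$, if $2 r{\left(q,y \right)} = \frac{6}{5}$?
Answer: $\frac{252}{5} \approx 50.4$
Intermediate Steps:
$m{\left(L \right)} = 1 + L$ ($m{\left(L \right)} = L 1 + 1 = L + 1 = 1 + L$)
$r{\left(q,y \right)} = \frac{3}{5}$ ($r{\left(q,y \right)} = \frac{6 \cdot \frac{1}{5}}{2} = \frac{1}{2} \cdot \frac{6}{5} = \frac{3}{5}$)
$t{\left(f,E \right)} = E f$
$\left(-7\right) 4 t{\left(-3,r{\left(m{\left(3 \right)},-4 \right)} \right)} = \left(-7\right) 4 \cdot \frac{3}{5} \left(-3\right) = \left(-28\right) \left(- \frac{9}{5}\right) = \frac{252}{5}$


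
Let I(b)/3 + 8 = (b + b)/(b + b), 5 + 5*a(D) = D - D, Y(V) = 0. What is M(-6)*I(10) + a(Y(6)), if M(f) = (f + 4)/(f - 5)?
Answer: -53/11 ≈ -4.8182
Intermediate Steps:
a(D) = -1 (a(D) = -1 + (D - D)/5 = -1 + (1/5)*0 = -1 + 0 = -1)
I(b) = -21 (I(b) = -24 + 3*((b + b)/(b + b)) = -24 + 3*((2*b)/((2*b))) = -24 + 3*((2*b)*(1/(2*b))) = -24 + 3*1 = -24 + 3 = -21)
M(f) = (4 + f)/(-5 + f)
M(-6)*I(10) + a(Y(6)) = ((4 - 6)/(-5 - 6))*(-21) - 1 = (-2/(-11))*(-21) - 1 = -1/11*(-2)*(-21) - 1 = (2/11)*(-21) - 1 = -42/11 - 1 = -53/11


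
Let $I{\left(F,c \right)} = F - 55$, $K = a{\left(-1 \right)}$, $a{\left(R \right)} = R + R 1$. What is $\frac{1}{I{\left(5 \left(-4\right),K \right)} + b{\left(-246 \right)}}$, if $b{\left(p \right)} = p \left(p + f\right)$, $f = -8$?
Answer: $\frac{1}{62409} \approx 1.6023 \cdot 10^{-5}$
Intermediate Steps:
$a{\left(R \right)} = 2 R$ ($a{\left(R \right)} = R + R = 2 R$)
$K = -2$ ($K = 2 \left(-1\right) = -2$)
$b{\left(p \right)} = p \left(-8 + p\right)$ ($b{\left(p \right)} = p \left(p - 8\right) = p \left(-8 + p\right)$)
$I{\left(F,c \right)} = -55 + F$
$\frac{1}{I{\left(5 \left(-4\right),K \right)} + b{\left(-246 \right)}} = \frac{1}{\left(-55 + 5 \left(-4\right)\right) - 246 \left(-8 - 246\right)} = \frac{1}{\left(-55 - 20\right) - -62484} = \frac{1}{-75 + 62484} = \frac{1}{62409}$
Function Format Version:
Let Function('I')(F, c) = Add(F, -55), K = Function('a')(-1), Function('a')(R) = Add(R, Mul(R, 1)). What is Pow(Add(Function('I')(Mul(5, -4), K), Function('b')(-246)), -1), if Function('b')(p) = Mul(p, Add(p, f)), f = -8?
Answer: Rational(1, 62409) ≈ 1.6023e-5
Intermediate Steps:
Function('a')(R) = Mul(2, R) (Function('a')(R) = Add(R, R) = Mul(2, R))
K = -2 (K = Mul(2, -1) = -2)
Function('b')(p) = Mul(p, Add(-8, p)) (Function('b')(p) = Mul(p, Add(p, -8)) = Mul(p, Add(-8, p)))
Function('I')(F, c) = Add(-55, F)
Pow(Add(Function('I')(Mul(5, -4), K), Function('b')(-246)), -1) = Pow(Add(Add(-55, Mul(5, -4)), Mul(-246, Add(-8, -246))), -1) = Pow(Add(Add(-55, -20), Mul(-246, -254)), -1) = Pow(Add(-75, 62484), -1) = Pow(62409, -1) = Rational(1, 62409)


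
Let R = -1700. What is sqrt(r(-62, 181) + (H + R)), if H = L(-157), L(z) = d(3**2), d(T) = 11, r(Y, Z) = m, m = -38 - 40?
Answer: I*sqrt(1767) ≈ 42.036*I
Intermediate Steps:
m = -78
r(Y, Z) = -78
L(z) = 11
H = 11
sqrt(r(-62, 181) + (H + R)) = sqrt(-78 + (11 - 1700)) = sqrt(-78 - 1689) = sqrt(-1767) = I*sqrt(1767)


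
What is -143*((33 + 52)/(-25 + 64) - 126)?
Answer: 53119/3 ≈ 17706.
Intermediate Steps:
-143*((33 + 52)/(-25 + 64) - 126) = -143*(85/39 - 126) = -143*(-4829/39) = 53119/3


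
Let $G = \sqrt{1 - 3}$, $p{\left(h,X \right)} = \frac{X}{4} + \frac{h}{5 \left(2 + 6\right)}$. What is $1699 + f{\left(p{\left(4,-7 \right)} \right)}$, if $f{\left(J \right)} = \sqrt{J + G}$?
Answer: $1699 + \frac{\sqrt{-165 + 100 i \sqrt{2}}}{10} \approx 1699.5 + 1.3826 i$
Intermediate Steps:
$p{\left(h,X \right)} = \frac{X}{4} + \frac{h}{40}$ ($p{\left(h,X \right)} = X \frac{1}{4} + \frac{h}{5 \cdot 8} = \frac{X}{4} + \frac{h}{40}$)
$G = i \sqrt{2}$ ($G = \sqrt{-2} = i \sqrt{2} \approx 1.4142 i$)
$f{\left(J \right)} = \sqrt{J + i \sqrt{2}}$
$1699 + f{\left(p{\left(4,-7 \right)} \right)} = 1699 + \sqrt{\left(\frac{1}{4} \left(-7\right) + \frac{1}{40} \cdot 4\right) + i \sqrt{2}} = 1699 + \sqrt{\left(- \frac{7}{4} + \frac{1}{10}\right) + i \sqrt{2}} = 1699 + \sqrt{- \frac{33}{20} + i \sqrt{2}}$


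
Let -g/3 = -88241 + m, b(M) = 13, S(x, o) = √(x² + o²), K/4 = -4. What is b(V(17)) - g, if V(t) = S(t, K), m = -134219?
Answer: -667367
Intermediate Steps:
K = -16 (K = 4*(-4) = -16)
S(x, o) = √(o² + x²)
V(t) = √(256 + t²) (V(t) = √((-16)² + t²) = √(256 + t²))
g = 667380 (g = -3*(-88241 - 134219) = -3*(-222460) = 667380)
b(V(17)) - g = 13 - 1*667380 = 13 - 667380 = -667367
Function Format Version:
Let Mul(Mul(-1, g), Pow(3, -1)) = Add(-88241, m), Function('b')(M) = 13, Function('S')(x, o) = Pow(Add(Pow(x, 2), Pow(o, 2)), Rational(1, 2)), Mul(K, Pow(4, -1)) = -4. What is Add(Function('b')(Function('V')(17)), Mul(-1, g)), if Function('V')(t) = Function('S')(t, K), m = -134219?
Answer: -667367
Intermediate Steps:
K = -16 (K = Mul(4, -4) = -16)
Function('S')(x, o) = Pow(Add(Pow(o, 2), Pow(x, 2)), Rational(1, 2))
Function('V')(t) = Pow(Add(256, Pow(t, 2)), Rational(1, 2)) (Function('V')(t) = Pow(Add(Pow(-16, 2), Pow(t, 2)), Rational(1, 2)) = Pow(Add(256, Pow(t, 2)), Rational(1, 2)))
g = 667380 (g = Mul(-3, Add(-88241, -134219)) = Mul(-3, -222460) = 667380)
Add(Function('b')(Function('V')(17)), Mul(-1, g)) = Add(13, Mul(-1, 667380)) = Add(13, -667380) = -667367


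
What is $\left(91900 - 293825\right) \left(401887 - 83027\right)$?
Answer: $-64385805500$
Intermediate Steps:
$\left(91900 - 293825\right) \left(401887 - 83027\right) = \left(-201925\right) 318860 = -64385805500$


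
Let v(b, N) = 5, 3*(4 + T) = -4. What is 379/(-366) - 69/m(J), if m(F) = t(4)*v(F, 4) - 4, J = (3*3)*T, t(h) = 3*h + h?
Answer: -27029/13908 ≈ -1.9434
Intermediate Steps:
T = -16/3 (T = -4 + (1/3)*(-4) = -4 - 4/3 = -16/3 ≈ -5.3333)
t(h) = 4*h
J = -48 (J = (3*3)*(-16/3) = 9*(-16/3) = -48)
m(F) = 76 (m(F) = (4*4)*5 - 4 = 16*5 - 4 = 80 - 4 = 76)
379/(-366) - 69/m(J) = 379/(-366) - 69/76 = 379*(-1/366) - 69*1/76 = -379/366 - 69/76 = -27029/13908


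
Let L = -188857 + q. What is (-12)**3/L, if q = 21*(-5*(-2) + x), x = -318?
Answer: 1728/195325 ≈ 0.0088468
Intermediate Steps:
q = -6468 (q = 21*(-5*(-2) - 318) = 21*(10 - 318) = 21*(-308) = -6468)
L = -195325 (L = -188857 - 6468 = -195325)
(-12)**3/L = (-12)**3/(-195325) = -1728*(-1/195325) = 1728/195325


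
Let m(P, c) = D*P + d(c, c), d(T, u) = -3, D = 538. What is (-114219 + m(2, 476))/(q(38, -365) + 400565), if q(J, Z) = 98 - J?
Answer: -113146/400625 ≈ -0.28242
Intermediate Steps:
m(P, c) = -3 + 538*P (m(P, c) = 538*P - 3 = -3 + 538*P)
(-114219 + m(2, 476))/(q(38, -365) + 400565) = (-114219 + (-3 + 538*2))/((98 - 1*38) + 400565) = (-114219 + (-3 + 1076))/((98 - 38) + 400565) = (-114219 + 1073)/(60 + 400565) = -113146/400625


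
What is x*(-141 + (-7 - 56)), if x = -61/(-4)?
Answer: -3111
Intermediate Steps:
x = 61/4 (x = -61*(-¼) = 61/4 ≈ 15.250)
x*(-141 + (-7 - 56)) = 61*(-141 + (-7 - 56))/4 = 61*(-141 - 63)/4 = (61/4)*(-204) = -3111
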